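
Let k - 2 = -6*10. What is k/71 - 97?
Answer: -6945/71 ≈ -97.817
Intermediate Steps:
k = -58 (k = 2 - 6*10 = 2 - 60 = -58)
k/71 - 97 = -58/71 - 97 = -6945/71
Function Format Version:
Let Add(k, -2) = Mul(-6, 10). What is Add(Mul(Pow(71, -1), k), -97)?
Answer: Rational(-6945, 71) ≈ -97.817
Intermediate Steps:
k = -58 (k = Add(2, Mul(-6, 10)) = Add(2, -60) = -58)
Add(Mul(Pow(71, -1), k), -97) = Add(Mul(Pow(71, -1), -58), -97) = Add(Mul(Rational(1, 71), -58), -97) = Add(Rational(-58, 71), -97) = Rational(-6945, 71)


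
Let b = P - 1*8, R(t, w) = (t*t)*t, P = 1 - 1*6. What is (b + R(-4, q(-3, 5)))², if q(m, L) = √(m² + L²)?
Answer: 5929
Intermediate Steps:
q(m, L) = √(L² + m²)
P = -5 (P = 1 - 6 = -5)
R(t, w) = t³ (R(t, w) = t²*t = t³)
b = -13 (b = -5 - 1*8 = -5 - 8 = -13)
(b + R(-4, q(-3, 5)))² = (-13 + (-4)³)² = (-13 - 64)² = (-77)² = 5929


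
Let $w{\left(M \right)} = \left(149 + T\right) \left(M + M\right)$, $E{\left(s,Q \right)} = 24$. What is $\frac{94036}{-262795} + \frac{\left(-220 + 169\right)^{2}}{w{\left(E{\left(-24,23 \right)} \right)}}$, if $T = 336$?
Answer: $- \frac{100375219}{407857840} \approx -0.2461$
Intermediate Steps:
$w{\left(M \right)} = 970 M$ ($w{\left(M \right)} = \left(149 + 336\right) \left(M + M\right) = 485 \cdot 2 M = 970 M$)
$\frac{94036}{-262795} + \frac{\left(-220 + 169\right)^{2}}{w{\left(E{\left(-24,23 \right)} \right)}} = \frac{94036}{-262795} + \frac{\left(-220 + 169\right)^{2}}{970 \cdot 24} = 94036 \left(- \frac{1}{262795}\right) + \frac{\left(-51\right)^{2}}{23280} = - \frac{94036}{262795} + 2601 \cdot \frac{1}{23280} = - \frac{94036}{262795} + \frac{867}{7760} = - \frac{100375219}{407857840}$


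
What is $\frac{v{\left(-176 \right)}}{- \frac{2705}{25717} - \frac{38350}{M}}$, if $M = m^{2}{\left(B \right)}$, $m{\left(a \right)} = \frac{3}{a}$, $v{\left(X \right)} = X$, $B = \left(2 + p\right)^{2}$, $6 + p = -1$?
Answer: $\frac{40735728}{616404368095} \approx 6.6086 \cdot 10^{-5}$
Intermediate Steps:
$p = -7$ ($p = -6 - 1 = -7$)
$B = 25$ ($B = \left(2 - 7\right)^{2} = \left(-5\right)^{2} = 25$)
$M = \frac{9}{625}$ ($M = \left(\frac{3}{25}\right)^{2} = \frac{9}{625} \approx 0.0144$)
$\frac{v{\left(-176 \right)}}{- \frac{2705}{25717} - \frac{38350}{M}} = - \frac{176}{- \frac{2705}{25717} - \frac{38350}{\frac{9}{625}}} = - \frac{176}{\left(-2705\right) \frac{1}{25717} - \frac{23968750}{9}} = - \frac{176}{- \frac{2705}{25717} - \frac{23968750}{9}} = - \frac{176}{- \frac{616404368095}{231453}} = \left(-176\right) \left(- \frac{231453}{616404368095}\right) = \frac{40735728}{616404368095}$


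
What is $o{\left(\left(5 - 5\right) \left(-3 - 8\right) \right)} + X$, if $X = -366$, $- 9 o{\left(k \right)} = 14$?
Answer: $- \frac{3308}{9} \approx -367.56$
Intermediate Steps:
$o{\left(k \right)} = - \frac{14}{9}$ ($o{\left(k \right)} = \left(- \frac{1}{9}\right) 14 = - \frac{14}{9}$)
$o{\left(\left(5 - 5\right) \left(-3 - 8\right) \right)} + X = - \frac{14}{9} - 366 = - \frac{3308}{9}$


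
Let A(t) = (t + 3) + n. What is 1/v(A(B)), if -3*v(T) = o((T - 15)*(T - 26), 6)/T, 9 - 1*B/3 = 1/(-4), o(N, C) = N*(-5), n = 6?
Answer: 588/6235 ≈ 0.094306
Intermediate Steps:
o(N, C) = -5*N
B = 111/4 (B = 27 - 3/(-4) = 27 - 3*(-¼) = 27 + ¾ = 111/4 ≈ 27.750)
A(t) = 9 + t (A(t) = (t + 3) + 6 = (3 + t) + 6 = 9 + t)
v(T) = 5*(-26 + T)*(-15 + T)/(3*T) (v(T) = -(-5*(T - 15)*(T - 26))/(3*T) = -(-5*(-15 + T)*(-26 + T))/(3*T) = -(-5*(-26 + T)*(-15 + T))/(3*T) = -(-5)*(-26 + T)*(-15 + T)/(3*T) = 5*(-26 + T)*(-15 + T)/(3*T))
1/v(A(B)) = 1/(-205/3 + 650/(9 + 111/4) + 5*(9 + 111/4)/3) = 1/(-205/3 + 650/(147/4) + (5/3)*(147/4)) = 1/(-205/3 + 650*(4/147) + 245/4) = 1/(-205/3 + 2600/147 + 245/4) = 1/(6235/588) = 588/6235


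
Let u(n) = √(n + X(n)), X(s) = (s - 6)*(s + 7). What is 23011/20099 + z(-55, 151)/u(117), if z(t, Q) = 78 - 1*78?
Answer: 23011/20099 ≈ 1.1449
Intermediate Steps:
X(s) = (-6 + s)*(7 + s)
z(t, Q) = 0 (z(t, Q) = 78 - 78 = 0)
u(n) = √(-42 + n² + 2*n) (u(n) = √(n + (-42 + n + n²)) = √(-42 + n² + 2*n))
23011/20099 + z(-55, 151)/u(117) = 23011/20099 + 0/(√(-42 + 117² + 2*117)) = 23011*(1/20099) + 0/(√(-42 + 13689 + 234)) = 23011/20099 + 0/(√13881) = 23011/20099 + 0*(√13881/13881) = 23011/20099 + 0 = 23011/20099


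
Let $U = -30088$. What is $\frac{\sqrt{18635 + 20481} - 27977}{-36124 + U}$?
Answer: $\frac{27977}{66212} - \frac{\sqrt{9779}}{33106} \approx 0.41955$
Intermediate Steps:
$\frac{\sqrt{18635 + 20481} - 27977}{-36124 + U} = \frac{\sqrt{18635 + 20481} - 27977}{-36124 - 30088} = \frac{\sqrt{39116} - 27977}{-66212} = \left(2 \sqrt{9779} - 27977\right) \left(- \frac{1}{66212}\right) = \left(-27977 + 2 \sqrt{9779}\right) \left(- \frac{1}{66212}\right) = \frac{27977}{66212} - \frac{\sqrt{9779}}{33106}$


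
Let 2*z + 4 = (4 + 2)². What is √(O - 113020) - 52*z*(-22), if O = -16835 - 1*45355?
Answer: 18304 + I*√175210 ≈ 18304.0 + 418.58*I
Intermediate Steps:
z = 16 (z = -2 + (4 + 2)²/2 = -2 + (½)*6² = -2 + (½)*36 = -2 + 18 = 16)
O = -62190 (O = -16835 - 45355 = -62190)
√(O - 113020) - 52*z*(-22) = √(-62190 - 113020) - 52*16*(-22) = √(-175210) - 832*(-22) = I*√175210 - 1*(-18304) = I*√175210 + 18304 = 18304 + I*√175210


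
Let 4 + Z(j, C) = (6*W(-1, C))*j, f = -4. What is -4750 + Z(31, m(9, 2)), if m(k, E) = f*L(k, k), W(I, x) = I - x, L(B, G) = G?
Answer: 1756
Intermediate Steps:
m(k, E) = -4*k
Z(j, C) = -4 + j*(-6 - 6*C) (Z(j, C) = -4 + (6*(-1 - C))*j = -4 + (-6 - 6*C)*j = -4 + j*(-6 - 6*C))
-4750 + Z(31, m(9, 2)) = -4750 + (-4 - 6*31*(1 - 4*9)) = -4750 + (-4 - 6*31*(1 - 36)) = -4750 + (-4 - 6*31*(-35)) = -4750 + (-4 + 6510) = -4750 + 6506 = 1756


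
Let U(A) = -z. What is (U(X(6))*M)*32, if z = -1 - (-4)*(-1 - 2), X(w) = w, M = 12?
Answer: 4992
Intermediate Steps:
z = -13 (z = -1 - (-4)*(-3) = -1 - 1*12 = -1 - 12 = -13)
U(A) = 13 (U(A) = -1*(-13) = 13)
(U(X(6))*M)*32 = (13*12)*32 = 156*32 = 4992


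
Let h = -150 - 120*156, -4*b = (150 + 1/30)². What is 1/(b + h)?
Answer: -3600/88191001 ≈ -4.0821e-5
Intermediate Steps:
b = -20259001/3600 (b = -(150 + 1/30)²/4 = -(4501/30)²/4 = -¼*20259001/900 = -20259001/3600 ≈ -5627.5)
h = -18870 (h = -150 - 18720 = -18870)
1/(b + h) = 1/(-20259001/3600 - 18870) = 1/(-88191001/3600) = -3600/88191001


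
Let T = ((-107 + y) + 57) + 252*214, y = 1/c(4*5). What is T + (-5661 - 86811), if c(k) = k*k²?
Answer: -308751999/8000 ≈ -38594.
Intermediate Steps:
c(k) = k³
y = 1/8000 (y = 1/((4*5)³) = 1/(20³) = 1/8000 ≈ 0.00012500)
T = 431024001/8000 (T = ((-107 + 1/8000) + 57) + 252*214 = (-855999/8000 + 57) + 53928 = -399999/8000 + 53928 = 431024001/8000 ≈ 53878.)
T + (-5661 - 86811) = 431024001/8000 + (-5661 - 86811) = 431024001/8000 - 92472 = -308751999/8000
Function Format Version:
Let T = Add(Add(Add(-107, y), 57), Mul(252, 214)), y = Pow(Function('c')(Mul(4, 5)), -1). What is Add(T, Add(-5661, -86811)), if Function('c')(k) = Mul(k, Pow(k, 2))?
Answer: Rational(-308751999, 8000) ≈ -38594.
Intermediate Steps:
Function('c')(k) = Pow(k, 3)
y = Rational(1, 8000) (y = Pow(Pow(Mul(4, 5), 3), -1) = Pow(Pow(20, 3), -1) = Pow(8000, -1) = Rational(1, 8000) ≈ 0.00012500)
T = Rational(431024001, 8000) (T = Add(Add(Add(-107, Rational(1, 8000)), 57), Mul(252, 214)) = Add(Add(Rational(-855999, 8000), 57), 53928) = Add(Rational(-399999, 8000), 53928) = Rational(431024001, 8000) ≈ 53878.)
Add(T, Add(-5661, -86811)) = Add(Rational(431024001, 8000), Add(-5661, -86811)) = Add(Rational(431024001, 8000), -92472) = Rational(-308751999, 8000)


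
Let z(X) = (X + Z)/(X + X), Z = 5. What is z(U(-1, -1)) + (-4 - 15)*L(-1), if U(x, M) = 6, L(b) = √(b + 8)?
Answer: 11/12 - 19*√7 ≈ -49.353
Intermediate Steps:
L(b) = √(8 + b)
z(X) = (5 + X)/(2*X) (z(X) = (X + 5)/(X + X) = (5 + X)/((2*X)) = (5 + X)*(1/(2*X)) = (5 + X)/(2*X))
z(U(-1, -1)) + (-4 - 15)*L(-1) = (½)*(5 + 6)/6 + (-4 - 15)*√(8 - 1) = (½)*(⅙)*11 - 19*√7 = 11/12 - 19*√7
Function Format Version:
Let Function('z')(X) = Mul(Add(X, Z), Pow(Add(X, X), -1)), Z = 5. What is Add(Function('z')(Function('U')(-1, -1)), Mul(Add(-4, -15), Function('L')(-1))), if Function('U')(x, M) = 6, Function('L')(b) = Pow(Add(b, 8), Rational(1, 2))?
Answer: Add(Rational(11, 12), Mul(-19, Pow(7, Rational(1, 2)))) ≈ -49.353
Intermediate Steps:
Function('L')(b) = Pow(Add(8, b), Rational(1, 2))
Function('z')(X) = Mul(Rational(1, 2), Pow(X, -1), Add(5, X)) (Function('z')(X) = Mul(Add(X, 5), Pow(Add(X, X), -1)) = Mul(Add(5, X), Pow(Mul(2, X), -1)) = Mul(Add(5, X), Mul(Rational(1, 2), Pow(X, -1))) = Mul(Rational(1, 2), Pow(X, -1), Add(5, X)))
Add(Function('z')(Function('U')(-1, -1)), Mul(Add(-4, -15), Function('L')(-1))) = Add(Mul(Rational(1, 2), Pow(6, -1), Add(5, 6)), Mul(Add(-4, -15), Pow(Add(8, -1), Rational(1, 2)))) = Add(Mul(Rational(1, 2), Rational(1, 6), 11), Mul(-19, Pow(7, Rational(1, 2)))) = Add(Rational(11, 12), Mul(-19, Pow(7, Rational(1, 2))))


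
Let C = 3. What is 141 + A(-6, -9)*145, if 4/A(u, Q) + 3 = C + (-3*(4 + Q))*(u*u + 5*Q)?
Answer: 3691/27 ≈ 136.70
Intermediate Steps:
A(u, Q) = 4/((-12 - 3*Q)*(u² + 5*Q)) (A(u, Q) = 4/(-3 + (3 + (-3*(4 + Q))*(u*u + 5*Q))) = 4/(-3 + (3 + (-12 - 3*Q)*(u² + 5*Q))) = 4/(((-12 - 3*Q)*(u² + 5*Q))) = 4*(1/((-12 - 3*Q)*(u² + 5*Q))) = 4/((-12 - 3*Q)*(u² + 5*Q)))
141 + A(-6, -9)*145 = 141 - 4/(12*(-6)² + 15*(-9)² + 60*(-9) + 3*(-9)*(-6)²)*145 = 141 - 4/(12*36 + 15*81 - 540 + 3*(-9)*36)*145 = 141 - 4/(432 + 1215 - 540 - 972)*145 = 141 - 4/135*145 = 141 - 116/27 = 3691/27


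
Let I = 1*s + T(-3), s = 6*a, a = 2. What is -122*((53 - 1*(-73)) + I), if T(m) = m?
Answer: -16470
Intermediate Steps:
s = 12 (s = 6*2 = 12)
I = 9 (I = 1*12 - 3 = 12 - 3 = 9)
-122*((53 - 1*(-73)) + I) = -122*((53 - 1*(-73)) + 9) = -122*((53 + 73) + 9) = -122*(126 + 9) = -122*135 = -16470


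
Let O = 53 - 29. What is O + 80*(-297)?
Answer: -23736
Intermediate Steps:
O = 24
O + 80*(-297) = 24 + 80*(-297) = 24 - 23760 = -23736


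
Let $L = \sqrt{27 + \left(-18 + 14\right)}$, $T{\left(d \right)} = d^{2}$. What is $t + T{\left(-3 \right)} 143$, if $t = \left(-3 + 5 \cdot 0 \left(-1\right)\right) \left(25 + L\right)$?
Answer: $1212 - 3 \sqrt{23} \approx 1197.6$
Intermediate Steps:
$L = \sqrt{23}$ ($L = \sqrt{27 - 4} = \sqrt{23} \approx 4.7958$)
$t = -75 - 3 \sqrt{23}$ ($t = \left(-3 + 5 \cdot 0 \left(-1\right)\right) \left(25 + \sqrt{23}\right) = \left(-3 + 5 \cdot 0\right) \left(25 + \sqrt{23}\right) = \left(-3 + 0\right) \left(25 + \sqrt{23}\right) = - 3 \left(25 + \sqrt{23}\right) = -75 - 3 \sqrt{23} \approx -89.387$)
$t + T{\left(-3 \right)} 143 = \left(-75 - 3 \sqrt{23}\right) + \left(-3\right)^{2} \cdot 143 = \left(-75 - 3 \sqrt{23}\right) + 9 \cdot 143 = \left(-75 - 3 \sqrt{23}\right) + 1287 = 1212 - 3 \sqrt{23}$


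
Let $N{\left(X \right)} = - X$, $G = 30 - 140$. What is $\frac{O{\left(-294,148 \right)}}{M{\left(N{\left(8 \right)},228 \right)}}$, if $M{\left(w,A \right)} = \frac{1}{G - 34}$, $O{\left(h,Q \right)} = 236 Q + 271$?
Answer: $-5068656$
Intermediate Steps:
$O{\left(h,Q \right)} = 271 + 236 Q$
$G = -110$ ($G = 30 - 140 = -110$)
$M{\left(w,A \right)} = - \frac{1}{144}$ ($M{\left(w,A \right)} = \frac{1}{-110 - 34} = \frac{1}{-144} = - \frac{1}{144}$)
$\frac{O{\left(-294,148 \right)}}{M{\left(N{\left(8 \right)},228 \right)}} = \frac{271 + 236 \cdot 148}{- \frac{1}{144}} = \left(271 + 34928\right) \left(-144\right) = 35199 \left(-144\right) = -5068656$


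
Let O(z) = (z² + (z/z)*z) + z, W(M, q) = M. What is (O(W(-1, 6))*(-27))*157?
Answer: 4239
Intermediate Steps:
O(z) = z² + 2*z (O(z) = (z² + 1*z) + z = (z² + z) + z = (z + z²) + z = z² + 2*z)
(O(W(-1, 6))*(-27))*157 = (-(2 - 1)*(-27))*157 = (-1*1*(-27))*157 = -1*(-27)*157 = 27*157 = 4239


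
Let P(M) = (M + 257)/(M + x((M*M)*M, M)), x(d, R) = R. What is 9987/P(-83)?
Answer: -276307/29 ≈ -9527.8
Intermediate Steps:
P(M) = (257 + M)/(2*M) (P(M) = (M + 257)/(M + M) = (257 + M)/((2*M)) = (257 + M)*(1/(2*M)) = (257 + M)/(2*M))
9987/P(-83) = 9987/(((1/2)*(257 - 83)/(-83))) = 9987/(((1/2)*(-1/83)*174)) = 9987/(-87/83) = 9987*(-83/87) = -276307/29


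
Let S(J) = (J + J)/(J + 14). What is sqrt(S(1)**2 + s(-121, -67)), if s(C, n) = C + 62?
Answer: I*sqrt(13271)/15 ≈ 7.68*I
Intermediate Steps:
s(C, n) = 62 + C
S(J) = 2*J/(14 + J) (S(J) = (2*J)/(14 + J) = 2*J/(14 + J))
sqrt(S(1)**2 + s(-121, -67)) = sqrt((2*1/(14 + 1))**2 + (62 - 121)) = sqrt((2*1/15)**2 - 59) = sqrt((2*1*(1/15))**2 - 59) = sqrt((2/15)**2 - 59) = sqrt(4/225 - 59) = sqrt(-13271/225) = I*sqrt(13271)/15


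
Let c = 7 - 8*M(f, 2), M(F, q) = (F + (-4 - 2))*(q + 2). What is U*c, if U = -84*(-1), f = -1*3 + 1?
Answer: 22092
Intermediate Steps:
f = -2 (f = -3 + 1 = -2)
M(F, q) = (-6 + F)*(2 + q) (M(F, q) = (F - 6)*(2 + q) = (-6 + F)*(2 + q))
c = 263 (c = 7 - 8*(-12 - 6*2 + 2*(-2) - 2*2) = 7 - 8*(-12 - 12 - 4 - 4) = 7 - 8*(-32) = 7 + 256 = 263)
U = 84
U*c = 84*263 = 22092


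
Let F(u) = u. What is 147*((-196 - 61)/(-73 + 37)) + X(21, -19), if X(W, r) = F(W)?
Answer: 12845/12 ≈ 1070.4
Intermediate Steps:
X(W, r) = W
147*((-196 - 61)/(-73 + 37)) + X(21, -19) = 147*((-196 - 61)/(-73 + 37)) + 21 = 147*(-257/(-36)) + 21 = 147*(-257*(-1/36)) + 21 = 147*(257/36) + 21 = 12593/12 + 21 = 12845/12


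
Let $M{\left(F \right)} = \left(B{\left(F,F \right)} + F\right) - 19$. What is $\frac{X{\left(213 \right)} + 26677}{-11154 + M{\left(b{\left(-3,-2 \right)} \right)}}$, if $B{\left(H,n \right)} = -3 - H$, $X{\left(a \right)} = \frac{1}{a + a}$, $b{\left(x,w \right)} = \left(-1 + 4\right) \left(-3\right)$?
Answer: $- \frac{11364403}{4760976} \approx -2.387$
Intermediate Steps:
$b{\left(x,w \right)} = -9$ ($b{\left(x,w \right)} = 3 \left(-3\right) = -9$)
$X{\left(a \right)} = \frac{1}{2 a}$
$M{\left(F \right)} = -22$ ($M{\left(F \right)} = \left(\left(-3 - F\right) + F\right) - 19 = -3 - 19 = -22$)
$\frac{X{\left(213 \right)} + 26677}{-11154 + M{\left(b{\left(-3,-2 \right)} \right)}} = \frac{\frac{1}{2 \cdot 213} + 26677}{-11154 - 22} = \frac{\frac{1}{2} \cdot \frac{1}{213} + 26677}{-11176} = \left(\frac{1}{426} + 26677\right) \left(- \frac{1}{11176}\right) = \frac{11364403}{426} \left(- \frac{1}{11176}\right) = - \frac{11364403}{4760976}$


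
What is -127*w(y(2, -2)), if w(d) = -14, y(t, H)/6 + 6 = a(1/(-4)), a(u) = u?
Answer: 1778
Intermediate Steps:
y(t, H) = -75/2 (y(t, H) = -36 + 6*(1/(-4)) = -36 + 6*(1*(-1/4)) = -36 + 6*(-1/4) = -36 - 3/2 = -75/2)
-127*w(y(2, -2)) = -127*(-14) = 1778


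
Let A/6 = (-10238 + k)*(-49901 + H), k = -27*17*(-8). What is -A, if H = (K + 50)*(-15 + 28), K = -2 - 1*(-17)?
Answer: -1932610176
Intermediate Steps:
K = 15 (K = -2 + 17 = 15)
k = 3672 (k = -459*(-8) = 3672)
H = 845 (H = (15 + 50)*(-15 + 28) = 65*13 = 845)
A = 1932610176 (A = 6*((-10238 + 3672)*(-49901 + 845)) = 6*(-6566*(-49056)) = 6*322101696 = 1932610176)
-A = -1*1932610176 = -1932610176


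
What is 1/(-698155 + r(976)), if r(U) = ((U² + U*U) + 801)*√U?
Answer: 698155/3544985653687959 + 7623812*√61/3544985653687959 ≈ 1.6994e-8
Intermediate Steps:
r(U) = √U*(801 + 2*U²) (r(U) = ((U² + U²) + 801)*√U = (2*U² + 801)*√U = (801 + 2*U²)*√U = √U*(801 + 2*U²))
1/(-698155 + r(976)) = 1/(-698155 + √976*(801 + 2*976²)) = 1/(-698155 + (4*√61)*(801 + 2*952576)) = 1/(-698155 + (4*√61)*(801 + 1905152)) = 1/(-698155 + (4*√61)*1905953) = 1/(-698155 + 7623812*√61)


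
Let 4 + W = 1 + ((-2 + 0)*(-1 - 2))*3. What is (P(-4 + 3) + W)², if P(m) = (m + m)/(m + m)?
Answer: 256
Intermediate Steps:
P(m) = 1 (P(m) = (2*m)/((2*m)) = (2*m)*(1/(2*m)) = 1)
W = 15 (W = -4 + (1 + ((-2 + 0)*(-1 - 2))*3) = -4 + (1 - 2*(-3)*3) = -4 + (1 + 6*3) = -4 + (1 + 18) = -4 + 19 = 15)
(P(-4 + 3) + W)² = (1 + 15)² = 16² = 256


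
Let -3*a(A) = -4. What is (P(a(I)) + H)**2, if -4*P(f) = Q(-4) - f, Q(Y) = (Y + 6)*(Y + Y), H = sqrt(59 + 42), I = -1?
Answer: 1078/9 + 26*sqrt(101)/3 ≈ 206.88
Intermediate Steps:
a(A) = 4/3 (a(A) = -1/3*(-4) = 4/3)
H = sqrt(101) ≈ 10.050
Q(Y) = 2*Y*(6 + Y) (Q(Y) = (6 + Y)*(2*Y) = 2*Y*(6 + Y))
P(f) = 4 + f/4 (P(f) = -(2*(-4)*(6 - 4) - f)/4 = -(2*(-4)*2 - f)/4 = -(-16 - f)/4 = 4 + f/4)
(P(a(I)) + H)**2 = ((4 + (1/4)*(4/3)) + sqrt(101))**2 = ((4 + 1/3) + sqrt(101))**2 = (13/3 + sqrt(101))**2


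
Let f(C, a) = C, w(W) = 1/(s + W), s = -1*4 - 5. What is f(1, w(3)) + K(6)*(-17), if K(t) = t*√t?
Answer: 1 - 102*√6 ≈ -248.85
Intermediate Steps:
s = -9 (s = -4 - 5 = -9)
w(W) = 1/(-9 + W)
K(t) = t^(3/2)
f(1, w(3)) + K(6)*(-17) = 1 + 6^(3/2)*(-17) = 1 + (6*√6)*(-17) = 1 - 102*√6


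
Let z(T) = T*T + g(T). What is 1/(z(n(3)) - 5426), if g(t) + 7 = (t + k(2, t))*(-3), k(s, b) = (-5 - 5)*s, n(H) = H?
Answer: -1/5373 ≈ -0.00018612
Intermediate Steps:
k(s, b) = -10*s
g(t) = 53 - 3*t (g(t) = -7 + (t - 10*2)*(-3) = -7 + (t - 20)*(-3) = -7 + (-20 + t)*(-3) = -7 + (60 - 3*t) = 53 - 3*t)
z(T) = 53 + T² - 3*T (z(T) = T*T + (53 - 3*T) = T² + (53 - 3*T) = 53 + T² - 3*T)
1/(z(n(3)) - 5426) = 1/((53 + 3² - 3*3) - 5426) = 1/((53 + 9 - 9) - 5426) = 1/(53 - 5426) = 1/(-5373) = -1/5373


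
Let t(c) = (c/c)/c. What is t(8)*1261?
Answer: 1261/8 ≈ 157.63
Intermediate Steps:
t(c) = 1/c
t(8)*1261 = 1261/8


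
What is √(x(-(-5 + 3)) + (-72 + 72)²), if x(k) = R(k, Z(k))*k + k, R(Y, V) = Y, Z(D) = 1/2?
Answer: √6 ≈ 2.4495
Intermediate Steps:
Z(D) = ½
x(k) = k + k² (x(k) = k*k + k = k² + k = k + k²)
√(x(-(-5 + 3)) + (-72 + 72)²) = √((-(-5 + 3))*(1 - (-5 + 3)) + (-72 + 72)²) = √((-1*(-2))*(1 - 1*(-2)) + 0²) = √(2*(1 + 2) + 0) = √(2*3 + 0) = √(6 + 0) = √6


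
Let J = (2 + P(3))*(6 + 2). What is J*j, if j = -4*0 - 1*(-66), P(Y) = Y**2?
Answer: 5808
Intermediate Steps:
j = 66 (j = 0 + 66 = 66)
J = 88 (J = (2 + 3**2)*(6 + 2) = (2 + 9)*8 = 11*8 = 88)
J*j = 88*66 = 5808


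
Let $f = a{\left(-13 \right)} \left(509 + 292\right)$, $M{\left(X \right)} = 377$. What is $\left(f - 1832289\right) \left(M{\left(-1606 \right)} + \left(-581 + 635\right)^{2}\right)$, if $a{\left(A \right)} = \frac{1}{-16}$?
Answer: $- \frac{96542280525}{16} \approx -6.0339 \cdot 10^{9}$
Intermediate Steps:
$a{\left(A \right)} = - \frac{1}{16}$
$f = - \frac{801}{16}$ ($f = - \frac{509 + 292}{16} = \left(- \frac{1}{16}\right) 801 = - \frac{801}{16} \approx -50.063$)
$\left(f - 1832289\right) \left(M{\left(-1606 \right)} + \left(-581 + 635\right)^{2}\right) = \left(- \frac{801}{16} - 1832289\right) \left(377 + \left(-581 + 635\right)^{2}\right) = - \frac{29317425 \left(377 + 54^{2}\right)}{16} = - \frac{29317425 \left(377 + 2916\right)}{16} = \left(- \frac{29317425}{16}\right) 3293 = - \frac{96542280525}{16}$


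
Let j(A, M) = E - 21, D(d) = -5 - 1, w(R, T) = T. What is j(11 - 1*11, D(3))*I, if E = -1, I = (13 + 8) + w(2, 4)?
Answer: -550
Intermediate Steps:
I = 25 (I = (13 + 8) + 4 = 21 + 4 = 25)
D(d) = -6
j(A, M) = -22 (j(A, M) = -1 - 21 = -22)
j(11 - 1*11, D(3))*I = -22*25 = -550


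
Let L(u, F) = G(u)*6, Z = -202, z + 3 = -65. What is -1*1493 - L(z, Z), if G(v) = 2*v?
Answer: -677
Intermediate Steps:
z = -68 (z = -3 - 65 = -68)
L(u, F) = 12*u (L(u, F) = (2*u)*6 = 12*u)
-1*1493 - L(z, Z) = -1*1493 - 12*(-68) = -1493 - 1*(-816) = -1493 + 816 = -677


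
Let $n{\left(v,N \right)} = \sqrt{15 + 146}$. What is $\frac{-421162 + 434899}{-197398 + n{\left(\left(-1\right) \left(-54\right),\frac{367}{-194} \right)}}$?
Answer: $- \frac{2711656326}{38965970243} - \frac{13737 \sqrt{161}}{38965970243} \approx -0.069595$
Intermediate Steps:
$n{\left(v,N \right)} = \sqrt{161}$
$\frac{-421162 + 434899}{-197398 + n{\left(\left(-1\right) \left(-54\right),\frac{367}{-194} \right)}} = \frac{-421162 + 434899}{-197398 + \sqrt{161}} = \frac{13737}{-197398 + \sqrt{161}}$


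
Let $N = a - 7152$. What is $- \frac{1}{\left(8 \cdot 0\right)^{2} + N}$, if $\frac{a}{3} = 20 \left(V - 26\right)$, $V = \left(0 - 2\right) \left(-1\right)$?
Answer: $\frac{1}{8592} \approx 0.00011639$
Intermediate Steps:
$V = 2$ ($V = \left(-2\right) \left(-1\right) = 2$)
$a = -1440$ ($a = 3 \cdot 20 \left(2 - 26\right) = 3 \cdot 20 \left(-24\right) = 3 \left(-480\right) = -1440$)
$N = -8592$ ($N = -1440 - 7152 = -8592$)
$- \frac{1}{\left(8 \cdot 0\right)^{2} + N} = - \frac{1}{\left(8 \cdot 0\right)^{2} - 8592} = - \frac{1}{0^{2} - 8592} = - \frac{1}{0 - 8592} = - \frac{1}{-8592} = \left(-1\right) \left(- \frac{1}{8592}\right) = \frac{1}{8592}$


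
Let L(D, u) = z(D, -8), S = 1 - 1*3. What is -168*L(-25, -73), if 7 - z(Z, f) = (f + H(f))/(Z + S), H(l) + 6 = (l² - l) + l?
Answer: -13384/9 ≈ -1487.1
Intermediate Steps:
H(l) = -6 + l² (H(l) = -6 + ((l² - l) + l) = -6 + l²)
S = -2 (S = 1 - 3 = -2)
z(Z, f) = 7 - (-6 + f + f²)/(-2 + Z) (z(Z, f) = 7 - (f + (-6 + f²))/(Z - 2) = 7 - (-6 + f + f²)/(-2 + Z))
L(D, u) = (-64 + 7*D)/(-2 + D) (L(D, u) = (-8 - 1*(-8) - 1*(-8)² + 7*D)/(-2 + D) = (-8 + 8 - 1*64 + 7*D)/(-2 + D) = (-8 + 8 - 64 + 7*D)/(-2 + D) = (-64 + 7*D)/(-2 + D))
-168*L(-25, -73) = -168*(-64 + 7*(-25))/(-2 - 25) = -168*(-64 - 175)/(-27) = -(-56)*(-239)/9 = -168*239/27 = -13384/9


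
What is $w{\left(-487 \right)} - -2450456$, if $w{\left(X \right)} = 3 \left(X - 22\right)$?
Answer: $2448929$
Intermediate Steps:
$w{\left(X \right)} = -66 + 3 X$ ($w{\left(X \right)} = 3 \left(-22 + X\right) = -66 + 3 X$)
$w{\left(-487 \right)} - -2450456 = \left(-66 + 3 \left(-487\right)\right) - -2450456 = \left(-66 - 1461\right) + 2450456 = -1527 + 2450456 = 2448929$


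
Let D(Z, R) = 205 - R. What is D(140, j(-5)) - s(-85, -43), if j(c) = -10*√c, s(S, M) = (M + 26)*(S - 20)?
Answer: -1580 + 10*I*√5 ≈ -1580.0 + 22.361*I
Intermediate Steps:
s(S, M) = (-20 + S)*(26 + M) (s(S, M) = (26 + M)*(-20 + S) = (-20 + S)*(26 + M))
D(140, j(-5)) - s(-85, -43) = (205 - (-10)*√(-5)) - (-520 - 20*(-43) + 26*(-85) - 43*(-85)) = (205 - (-10)*I*√5) - (-520 + 860 - 2210 + 3655) = (205 - (-10)*I*√5) - 1*1785 = (205 + 10*I*√5) - 1785 = -1580 + 10*I*√5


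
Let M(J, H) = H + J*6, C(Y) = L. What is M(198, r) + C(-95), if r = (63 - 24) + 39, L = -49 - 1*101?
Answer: 1116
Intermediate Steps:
L = -150 (L = -49 - 101 = -150)
C(Y) = -150
r = 78 (r = 39 + 39 = 78)
M(J, H) = H + 6*J
M(198, r) + C(-95) = (78 + 6*198) - 150 = (78 + 1188) - 150 = 1266 - 150 = 1116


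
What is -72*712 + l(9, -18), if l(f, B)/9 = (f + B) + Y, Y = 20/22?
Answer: -564705/11 ≈ -51337.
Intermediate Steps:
Y = 10/11 (Y = 20*(1/22) = 10/11 ≈ 0.90909)
l(f, B) = 90/11 + 9*B + 9*f (l(f, B) = 9*((f + B) + 10/11) = 9*((B + f) + 10/11) = 9*(10/11 + B + f) = 90/11 + 9*B + 9*f)
-72*712 + l(9, -18) = -72*712 + (90/11 + 9*(-18) + 9*9) = -51264 + (90/11 - 162 + 81) = -51264 - 801/11 = -564705/11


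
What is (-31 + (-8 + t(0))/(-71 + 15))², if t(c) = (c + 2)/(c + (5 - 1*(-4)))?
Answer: 1234321/1296 ≈ 952.41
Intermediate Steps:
t(c) = (2 + c)/(9 + c) (t(c) = (2 + c)/(c + (5 + 4)) = (2 + c)/(c + 9) = (2 + c)/(9 + c))
(-31 + (-8 + t(0))/(-71 + 15))² = (-31 + (-8 + (2 + 0)/(9 + 0))/(-71 + 15))² = (-31 + (-8 + 2/9)/(-56))² = (-31 + (-8 + (⅑)*2)*(-1/56))² = (-31 + (-8 + 2/9)*(-1/56))² = (-31 - 70/9*(-1/56))² = (-31 + 5/36)² = (-1111/36)² = 1234321/1296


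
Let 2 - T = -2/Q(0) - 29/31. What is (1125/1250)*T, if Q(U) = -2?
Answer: 54/31 ≈ 1.7419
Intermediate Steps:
T = 60/31 (T = 2 - (-2/(-2) - 29/31) = 2 - (-2*(-1/2) - 29*1/31) = 2 - (1 - 29/31) = 2 - 1*2/31 = 2 - 2/31 = 60/31 ≈ 1.9355)
(1125/1250)*T = (1125/1250)*(60/31) = (1125*(1/1250))*(60/31) = (9/10)*(60/31) = 54/31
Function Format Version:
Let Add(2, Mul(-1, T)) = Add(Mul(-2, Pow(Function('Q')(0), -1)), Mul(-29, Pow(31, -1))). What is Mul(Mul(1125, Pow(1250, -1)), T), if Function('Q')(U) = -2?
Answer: Rational(54, 31) ≈ 1.7419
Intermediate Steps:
T = Rational(60, 31) (T = Add(2, Mul(-1, Add(Mul(-2, Pow(-2, -1)), Mul(-29, Pow(31, -1))))) = Add(2, Mul(-1, Add(Mul(-2, Rational(-1, 2)), Mul(-29, Rational(1, 31))))) = Add(2, Mul(-1, Add(1, Rational(-29, 31)))) = Add(2, Mul(-1, Rational(2, 31))) = Add(2, Rational(-2, 31)) = Rational(60, 31) ≈ 1.9355)
Mul(Mul(1125, Pow(1250, -1)), T) = Mul(Mul(1125, Pow(1250, -1)), Rational(60, 31)) = Mul(Mul(1125, Rational(1, 1250)), Rational(60, 31)) = Mul(Rational(9, 10), Rational(60, 31)) = Rational(54, 31)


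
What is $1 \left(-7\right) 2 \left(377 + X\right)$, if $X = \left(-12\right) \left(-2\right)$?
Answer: $-5614$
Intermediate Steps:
$X = 24$
$1 \left(-7\right) 2 \left(377 + X\right) = 1 \left(-7\right) 2 \left(377 + 24\right) = \left(-7\right) 2 \cdot 401 = \left(-14\right) 401 = -5614$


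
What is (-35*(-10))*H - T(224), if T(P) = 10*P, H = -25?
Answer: -10990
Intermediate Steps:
(-35*(-10))*H - T(224) = -35*(-10)*(-25) - 10*224 = 350*(-25) - 1*2240 = -8750 - 2240 = -10990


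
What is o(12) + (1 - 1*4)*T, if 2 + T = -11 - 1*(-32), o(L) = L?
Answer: -45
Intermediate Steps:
T = 19 (T = -2 + (-11 - 1*(-32)) = -2 + (-11 + 32) = -2 + 21 = 19)
o(12) + (1 - 1*4)*T = 12 + (1 - 1*4)*19 = 12 + (1 - 4)*19 = 12 - 3*19 = 12 - 57 = -45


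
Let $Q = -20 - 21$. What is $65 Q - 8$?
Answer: $-2673$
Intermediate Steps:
$Q = -41$
$65 Q - 8 = 65 \left(-41\right) - 8 = -2665 - 8 = -2673$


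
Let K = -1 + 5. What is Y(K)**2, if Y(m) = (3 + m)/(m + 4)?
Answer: 49/64 ≈ 0.76563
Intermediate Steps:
K = 4
Y(m) = (3 + m)/(4 + m)
Y(K)**2 = ((3 + 4)/(4 + 4))**2 = (7/8)**2 = 49/64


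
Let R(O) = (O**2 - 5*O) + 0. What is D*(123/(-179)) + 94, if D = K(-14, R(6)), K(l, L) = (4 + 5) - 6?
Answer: 16457/179 ≈ 91.939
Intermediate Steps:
R(O) = O**2 - 5*O
K(l, L) = 3 (K(l, L) = 9 - 6 = 3)
D = 3
D*(123/(-179)) + 94 = 3*(123/(-179)) + 94 = 3*(123*(-1/179)) + 94 = 3*(-123/179) + 94 = -369/179 + 94 = 16457/179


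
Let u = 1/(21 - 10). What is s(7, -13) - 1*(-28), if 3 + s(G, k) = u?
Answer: 276/11 ≈ 25.091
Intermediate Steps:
u = 1/11 ≈ 0.090909
s(G, k) = -32/11 (s(G, k) = -3 + 1/11 = -32/11)
s(7, -13) - 1*(-28) = -32/11 - 1*(-28) = -32/11 + 28 = 276/11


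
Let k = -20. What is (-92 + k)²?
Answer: 12544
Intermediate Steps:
(-92 + k)² = (-92 - 20)² = (-112)² = 12544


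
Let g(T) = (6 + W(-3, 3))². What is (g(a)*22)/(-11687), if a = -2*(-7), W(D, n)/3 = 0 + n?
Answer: -4950/11687 ≈ -0.42355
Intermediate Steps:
W(D, n) = 3*n (W(D, n) = 3*(0 + n) = 3*n)
a = 14
g(T) = 225 (g(T) = (6 + 3*3)² = (6 + 9)² = 15² = 225)
(g(a)*22)/(-11687) = (225*22)/(-11687) = 4950*(-1/11687) = -4950/11687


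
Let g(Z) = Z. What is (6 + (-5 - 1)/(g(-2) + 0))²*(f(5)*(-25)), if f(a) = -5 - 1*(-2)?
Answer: 6075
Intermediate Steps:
f(a) = -3 (f(a) = -5 + 2 = -3)
(6 + (-5 - 1)/(g(-2) + 0))²*(f(5)*(-25)) = (6 + (-5 - 1)/(-2 + 0))²*(-3*(-25)) = (6 - 6/(-2))²*75 = (6 - 6*(-½))²*75 = (6 + 3)²*75 = 9²*75 = 81*75 = 6075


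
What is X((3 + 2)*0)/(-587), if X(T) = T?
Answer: 0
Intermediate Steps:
X((3 + 2)*0)/(-587) = ((3 + 2)*0)/(-587) = (5*0)*(-1/587) = 0*(-1/587) = 0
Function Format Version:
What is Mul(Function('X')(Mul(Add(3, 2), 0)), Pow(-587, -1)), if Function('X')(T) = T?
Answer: 0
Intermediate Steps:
Mul(Function('X')(Mul(Add(3, 2), 0)), Pow(-587, -1)) = Mul(Mul(Add(3, 2), 0), Pow(-587, -1)) = Mul(Mul(5, 0), Rational(-1, 587)) = Mul(0, Rational(-1, 587)) = 0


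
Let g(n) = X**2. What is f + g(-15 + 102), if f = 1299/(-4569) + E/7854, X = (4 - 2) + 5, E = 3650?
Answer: 294139313/5980821 ≈ 49.180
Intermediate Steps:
X = 7 (X = 2 + 5 = 7)
f = 1079084/5980821 (f = 1299/(-4569) + 3650/7854 = 1299*(-1/4569) + 3650*(1/7854) = -433/1523 + 1825/3927 = 1079084/5980821 ≈ 0.18042)
g(n) = 49 (g(n) = 7**2 = 49)
f + g(-15 + 102) = 1079084/5980821 + 49 = 294139313/5980821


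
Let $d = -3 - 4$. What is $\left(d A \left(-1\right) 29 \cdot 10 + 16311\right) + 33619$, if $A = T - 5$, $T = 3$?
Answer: $45870$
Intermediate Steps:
$A = -2$ ($A = 3 - 5 = -2$)
$d = -7$
$\left(d A \left(-1\right) 29 \cdot 10 + 16311\right) + 33619 = \left(\left(-7\right) \left(-2\right) \left(-1\right) 29 \cdot 10 + 16311\right) + 33619 = \left(14 \left(-1\right) 29 \cdot 10 + 16311\right) + 33619 = \left(\left(-14\right) 29 \cdot 10 + 16311\right) + 33619 = \left(\left(-406\right) 10 + 16311\right) + 33619 = \left(-4060 + 16311\right) + 33619 = 12251 + 33619 = 45870$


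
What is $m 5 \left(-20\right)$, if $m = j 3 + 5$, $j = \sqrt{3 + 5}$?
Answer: $-500 - 600 \sqrt{2} \approx -1348.5$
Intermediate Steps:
$j = 2 \sqrt{2}$ ($j = \sqrt{8} = 2 \sqrt{2} \approx 2.8284$)
$m = 5 + 6 \sqrt{2}$ ($m = 2 \sqrt{2} \cdot 3 + 5 = 6 \sqrt{2} + 5 = 5 + 6 \sqrt{2} \approx 13.485$)
$m 5 \left(-20\right) = \left(5 + 6 \sqrt{2}\right) 5 \left(-20\right) = \left(5 + 6 \sqrt{2}\right) \left(-100\right) = -500 - 600 \sqrt{2}$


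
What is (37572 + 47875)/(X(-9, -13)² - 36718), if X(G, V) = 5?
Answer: -85447/36693 ≈ -2.3287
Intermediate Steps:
(37572 + 47875)/(X(-9, -13)² - 36718) = (37572 + 47875)/(5² - 36718) = 85447/(25 - 36718) = 85447/(-36693) = 85447*(-1/36693) = -85447/36693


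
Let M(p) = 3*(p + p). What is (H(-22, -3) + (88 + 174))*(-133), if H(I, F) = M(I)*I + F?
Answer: -420679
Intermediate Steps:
M(p) = 6*p (M(p) = 3*(2*p) = 6*p)
H(I, F) = F + 6*I² (H(I, F) = (6*I)*I + F = 6*I² + F = F + 6*I²)
(H(-22, -3) + (88 + 174))*(-133) = ((-3 + 6*(-22)²) + (88 + 174))*(-133) = ((-3 + 6*484) + 262)*(-133) = ((-3 + 2904) + 262)*(-133) = (2901 + 262)*(-133) = 3163*(-133) = -420679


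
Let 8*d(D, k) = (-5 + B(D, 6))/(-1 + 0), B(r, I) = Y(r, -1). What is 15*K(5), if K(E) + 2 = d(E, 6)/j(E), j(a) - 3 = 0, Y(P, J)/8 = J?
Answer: -175/8 ≈ -21.875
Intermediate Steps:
Y(P, J) = 8*J
B(r, I) = -8 (B(r, I) = 8*(-1) = -8)
d(D, k) = 13/8 (d(D, k) = ((-5 - 8)/(-1 + 0))/8 = (-13/(-1))/8 = (-13*(-1))/8 = (1/8)*13 = 13/8)
j(a) = 3 (j(a) = 3 + 0 = 3)
K(E) = -35/24 (K(E) = -2 + (13/8)/3 = -2 + (13/8)*(1/3) = -2 + 13/24 = -35/24)
15*K(5) = 15*(-35/24) = -175/8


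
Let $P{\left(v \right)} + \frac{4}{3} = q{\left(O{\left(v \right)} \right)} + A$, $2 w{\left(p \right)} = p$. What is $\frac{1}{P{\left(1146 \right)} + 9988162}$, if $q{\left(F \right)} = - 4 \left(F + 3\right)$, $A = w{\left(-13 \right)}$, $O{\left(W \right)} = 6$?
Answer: $\frac{6}{59928709} \approx 1.0012 \cdot 10^{-7}$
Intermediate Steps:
$w{\left(p \right)} = \frac{p}{2}$
$A = - \frac{13}{2}$ ($A = \frac{1}{2} \left(-13\right) = - \frac{13}{2} \approx -6.5$)
$q{\left(F \right)} = -12 - 4 F$ ($q{\left(F \right)} = - 4 \left(3 + F\right) = -12 - 4 F$)
$P{\left(v \right)} = - \frac{263}{6}$ ($P{\left(v \right)} = - \frac{4}{3} - \frac{85}{2} = - \frac{263}{6}$)
$\frac{1}{P{\left(1146 \right)} + 9988162} = \frac{1}{- \frac{263}{6} + 9988162} = \frac{1}{\frac{59928709}{6}} = \frac{6}{59928709}$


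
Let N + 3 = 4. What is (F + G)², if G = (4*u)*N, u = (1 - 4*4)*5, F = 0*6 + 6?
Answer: 86436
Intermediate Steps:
N = 1 (N = -3 + 4 = 1)
F = 6 (F = 0 + 6 = 6)
u = -75 (u = (1 - 16)*5 = -15*5 = -75)
G = -300 (G = (4*(-75))*1 = -300*1 = -300)
(F + G)² = (6 - 300)² = (-294)² = 86436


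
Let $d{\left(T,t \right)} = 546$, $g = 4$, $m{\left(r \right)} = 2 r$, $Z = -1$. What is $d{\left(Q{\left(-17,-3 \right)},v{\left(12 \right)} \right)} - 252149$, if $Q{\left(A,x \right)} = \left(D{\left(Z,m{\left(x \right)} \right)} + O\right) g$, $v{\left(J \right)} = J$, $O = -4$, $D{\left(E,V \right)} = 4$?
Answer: $-251603$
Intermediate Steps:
$Q{\left(A,x \right)} = 0$ ($Q{\left(A,x \right)} = \left(4 - 4\right) 4 = 0 \cdot 4 = 0$)
$d{\left(Q{\left(-17,-3 \right)},v{\left(12 \right)} \right)} - 252149 = 546 - 252149 = -251603$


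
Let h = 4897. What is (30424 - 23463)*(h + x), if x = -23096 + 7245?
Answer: -76250794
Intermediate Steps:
x = -15851
(30424 - 23463)*(h + x) = (30424 - 23463)*(4897 - 15851) = 6961*(-10954) = -76250794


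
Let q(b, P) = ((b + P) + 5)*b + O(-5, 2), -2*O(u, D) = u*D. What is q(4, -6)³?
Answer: 4913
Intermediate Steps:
O(u, D) = -D*u/2 (O(u, D) = -u*D/2 = -D*u/2)
q(b, P) = 5 + b*(5 + P + b) (q(b, P) = ((b + P) + 5)*b - ½*2*(-5) = ((P + b) + 5)*b + 5 = (5 + P + b)*b + 5 = b*(5 + P + b) + 5 = 5 + b*(5 + P + b))
q(4, -6)³ = (5 + 4² + 5*4 - 6*4)³ = (5 + 16 + 20 - 24)³ = 17³ = 4913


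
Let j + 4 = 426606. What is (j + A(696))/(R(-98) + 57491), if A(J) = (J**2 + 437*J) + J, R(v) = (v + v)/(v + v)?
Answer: 607933/28746 ≈ 21.148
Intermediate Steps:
j = 426602 (j = -4 + 426606 = 426602)
R(v) = 1 (R(v) = (2*v)/((2*v)) = (2*v)*(1/(2*v)) = 1)
A(J) = J**2 + 438*J
(j + A(696))/(R(-98) + 57491) = (426602 + 696*(438 + 696))/(1 + 57491) = (426602 + 696*1134)/57492 = (426602 + 789264)*(1/57492) = 1215866*(1/57492) = 607933/28746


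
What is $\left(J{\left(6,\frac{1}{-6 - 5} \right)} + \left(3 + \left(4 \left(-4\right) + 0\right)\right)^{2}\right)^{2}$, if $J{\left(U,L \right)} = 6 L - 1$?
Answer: $\frac{3392964}{121} \approx 28041.0$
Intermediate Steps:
$J{\left(U,L \right)} = -1 + 6 L$
$\left(J{\left(6,\frac{1}{-6 - 5} \right)} + \left(3 + \left(4 \left(-4\right) + 0\right)\right)^{2}\right)^{2} = \left(\left(-1 + \frac{6}{-6 - 5}\right) + \left(3 + \left(4 \left(-4\right) + 0\right)\right)^{2}\right)^{2} = \left(\left(-1 + \frac{6}{-11}\right) + \left(3 + \left(-16 + 0\right)\right)^{2}\right)^{2} = \left(\left(-1 + 6 \left(- \frac{1}{11}\right)\right) + \left(3 - 16\right)^{2}\right)^{2} = \left(\left(-1 - \frac{6}{11}\right) + \left(-13\right)^{2}\right)^{2} = \left(- \frac{17}{11} + 169\right)^{2} = \left(\frac{1842}{11}\right)^{2} = \frac{3392964}{121}$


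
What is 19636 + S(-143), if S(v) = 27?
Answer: 19663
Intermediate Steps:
19636 + S(-143) = 19636 + 27 = 19663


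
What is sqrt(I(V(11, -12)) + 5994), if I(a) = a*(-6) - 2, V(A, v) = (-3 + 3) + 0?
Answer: 2*sqrt(1498) ≈ 77.408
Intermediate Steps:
V(A, v) = 0 (V(A, v) = 0 + 0 = 0)
I(a) = -2 - 6*a (I(a) = -6*a - 2 = -2 - 6*a)
sqrt(I(V(11, -12)) + 5994) = sqrt((-2 - 6*0) + 5994) = sqrt((-2 + 0) + 5994) = sqrt(-2 + 5994) = sqrt(5992) = 2*sqrt(1498)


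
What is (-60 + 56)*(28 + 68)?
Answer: -384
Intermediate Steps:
(-60 + 56)*(28 + 68) = -4*96 = -384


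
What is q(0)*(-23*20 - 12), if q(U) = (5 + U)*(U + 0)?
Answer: 0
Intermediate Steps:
q(U) = U*(5 + U) (q(U) = (5 + U)*U = U*(5 + U))
q(0)*(-23*20 - 12) = (0*(5 + 0))*(-23*20 - 12) = (0*5)*(-460 - 12) = 0*(-472) = 0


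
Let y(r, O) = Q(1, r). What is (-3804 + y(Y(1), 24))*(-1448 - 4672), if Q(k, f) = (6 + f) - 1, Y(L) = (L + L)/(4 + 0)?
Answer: 23246820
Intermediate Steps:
Y(L) = L/2 (Y(L) = (2*L)/4 = (2*L)*(¼) = L/2)
Q(k, f) = 5 + f
y(r, O) = 5 + r
(-3804 + y(Y(1), 24))*(-1448 - 4672) = (-3804 + (5 + (½)*1))*(-1448 - 4672) = (-3804 + (5 + ½))*(-6120) = (-3804 + 11/2)*(-6120) = -7597/2*(-6120) = 23246820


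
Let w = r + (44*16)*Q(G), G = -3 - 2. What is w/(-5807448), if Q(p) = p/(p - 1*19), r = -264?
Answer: 44/2177793 ≈ 2.0204e-5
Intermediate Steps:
G = -5
Q(p) = p/(-19 + p) (Q(p) = p/(p - 19) = p/(-19 + p))
w = -352/3 (w = -264 + (44*16)*(-5/(-19 - 5)) = -264 + 704*(-5/(-24)) = -264 + 704*(-5*(-1/24)) = -264 + 704*(5/24) = -264 + 440/3 = -352/3 ≈ -117.33)
w/(-5807448) = -352/3/(-5807448) = -352/3*(-1/5807448) = 44/2177793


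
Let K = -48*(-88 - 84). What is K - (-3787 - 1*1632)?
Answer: 13675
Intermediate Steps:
K = 8256 (K = -48*(-172) = 8256)
K - (-3787 - 1*1632) = 8256 - (-3787 - 1*1632) = 8256 - (-3787 - 1632) = 8256 - 1*(-5419) = 8256 + 5419 = 13675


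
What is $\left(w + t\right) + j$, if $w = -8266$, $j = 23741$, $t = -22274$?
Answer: $-6799$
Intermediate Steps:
$\left(w + t\right) + j = \left(-8266 - 22274\right) + 23741 = -30540 + 23741 = -6799$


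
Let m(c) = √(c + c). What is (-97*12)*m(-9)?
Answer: -3492*I*√2 ≈ -4938.4*I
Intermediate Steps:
m(c) = √2*√c (m(c) = √(2*c) = √2*√c)
(-97*12)*m(-9) = (-97*12)*(√2*√(-9)) = -1164*√2*3*I = -3492*I*√2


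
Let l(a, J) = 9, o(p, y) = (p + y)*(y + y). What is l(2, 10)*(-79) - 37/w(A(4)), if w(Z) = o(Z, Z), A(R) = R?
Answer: -45541/64 ≈ -711.58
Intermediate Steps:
o(p, y) = 2*y*(p + y) (o(p, y) = (p + y)*(2*y) = 2*y*(p + y))
w(Z) = 4*Z**2 (w(Z) = 2*Z*(Z + Z) = 2*Z*(2*Z) = 4*Z**2)
l(2, 10)*(-79) - 37/w(A(4)) = 9*(-79) - 37/(4*4**2) = -711 - 37/(4*16) = -711 - 37/64 = -45541/64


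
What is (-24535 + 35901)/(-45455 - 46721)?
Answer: -5683/46088 ≈ -0.12331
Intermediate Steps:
(-24535 + 35901)/(-45455 - 46721) = 11366/(-92176) = 11366*(-1/92176) = -5683/46088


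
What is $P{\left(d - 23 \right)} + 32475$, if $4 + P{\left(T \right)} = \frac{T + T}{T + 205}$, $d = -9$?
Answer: $\frac{5617419}{173} \approx 32471.0$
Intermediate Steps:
$P{\left(T \right)} = -4 + \frac{2 T}{205 + T}$ ($P{\left(T \right)} = -4 + \frac{T + T}{T + 205} = -4 + \frac{2 T}{205 + T}$)
$P{\left(d - 23 \right)} + 32475 = \frac{2 \left(-410 - \left(-9 - 23\right)\right)}{205 - 32} + 32475 = \frac{2 \left(-410 - -32\right)}{205 - 32} + 32475 = \frac{2 \left(-410 + 32\right)}{173} + 32475 = 2 \cdot \frac{1}{173} \left(-378\right) + 32475 = - \frac{756}{173} + 32475 = \frac{5617419}{173}$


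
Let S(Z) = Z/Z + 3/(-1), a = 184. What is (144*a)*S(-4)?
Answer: -52992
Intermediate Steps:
S(Z) = -2 (S(Z) = 1 + 3*(-1) = 1 - 3 = -2)
(144*a)*S(-4) = (144*184)*(-2) = 26496*(-2) = -52992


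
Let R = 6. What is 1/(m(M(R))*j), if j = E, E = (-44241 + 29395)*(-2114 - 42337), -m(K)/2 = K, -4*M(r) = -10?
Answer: -1/3299597730 ≈ -3.0307e-10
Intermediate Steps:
M(r) = 5/2 (M(r) = -¼*(-10) = 5/2)
m(K) = -2*K
E = 659919546 (E = -14846*(-44451) = 659919546)
j = 659919546
1/(m(M(R))*j) = 1/(-2*5/2*659919546) = (1/659919546)/(-5) = -⅕*1/659919546 = -1/3299597730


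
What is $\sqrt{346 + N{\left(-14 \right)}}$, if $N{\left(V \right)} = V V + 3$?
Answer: $\sqrt{545} \approx 23.345$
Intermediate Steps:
$N{\left(V \right)} = 3 + V^{2}$ ($N{\left(V \right)} = V^{2} + 3 = 3 + V^{2}$)
$\sqrt{346 + N{\left(-14 \right)}} = \sqrt{346 + \left(3 + \left(-14\right)^{2}\right)} = \sqrt{346 + \left(3 + 196\right)} = \sqrt{346 + 199} = \sqrt{545}$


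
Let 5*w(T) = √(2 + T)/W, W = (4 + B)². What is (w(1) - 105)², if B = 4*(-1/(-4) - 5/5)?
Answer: (525 - √3)²/25 ≈ 10952.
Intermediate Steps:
B = -3 (B = 4*(-1*(-¼) - 5*⅕) = 4*(¼ - 1) = 4*(-¾) = -3)
W = 1 (W = (4 - 3)² = 1² = 1)
w(T) = √(2 + T)/5 (w(T) = (√(2 + T)/1)/5 = (√(2 + T)*1)/5 = √(2 + T)/5)
(w(1) - 105)² = (√(2 + 1)/5 - 105)² = (√3/5 - 105)² = (-105 + √3/5)²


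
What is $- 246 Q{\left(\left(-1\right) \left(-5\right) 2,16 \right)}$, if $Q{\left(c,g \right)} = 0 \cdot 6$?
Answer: $0$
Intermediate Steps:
$Q{\left(c,g \right)} = 0$
$- 246 Q{\left(\left(-1\right) \left(-5\right) 2,16 \right)} = \left(-246\right) 0 = 0$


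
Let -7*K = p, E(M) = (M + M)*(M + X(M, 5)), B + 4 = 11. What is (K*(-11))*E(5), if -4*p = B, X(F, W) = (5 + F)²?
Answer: -5775/2 ≈ -2887.5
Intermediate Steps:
B = 7 (B = -4 + 11 = 7)
E(M) = 2*M*(M + (5 + M)²) (E(M) = (M + M)*(M + (5 + M)²) = (2*M)*(M + (5 + M)²) = 2*M*(M + (5 + M)²))
p = -7/4 (p = -¼*7 = -7/4 ≈ -1.7500)
K = ¼ (K = -⅐*(-7/4) = ¼ ≈ 0.25000)
(K*(-11))*E(5) = ((¼)*(-11))*(2*5*(5 + (5 + 5)²)) = -11*5*(5 + 10²)/2 = -11*5*(5 + 100)/2 = -11*5*105/2 = -11/4*1050 = -5775/2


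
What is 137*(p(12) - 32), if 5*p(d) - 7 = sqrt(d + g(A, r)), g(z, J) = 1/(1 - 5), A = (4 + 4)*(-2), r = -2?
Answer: -20961/5 + 137*sqrt(47)/10 ≈ -4098.3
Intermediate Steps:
A = -16 (A = 8*(-2) = -16)
g(z, J) = -1/4 (g(z, J) = 1/(-4) = -1/4)
p(d) = 7/5 + sqrt(-1/4 + d)/5 (p(d) = 7/5 + sqrt(d - 1/4)/5 = 7/5 + sqrt(-1/4 + d)/5)
137*(p(12) - 32) = 137*((7/5 + sqrt(-1 + 4*12)/10) - 32) = 137*((7/5 + sqrt(-1 + 48)/10) - 32) = 137*((7/5 + sqrt(47)/10) - 32) = 137*(-153/5 + sqrt(47)/10) = -20961/5 + 137*sqrt(47)/10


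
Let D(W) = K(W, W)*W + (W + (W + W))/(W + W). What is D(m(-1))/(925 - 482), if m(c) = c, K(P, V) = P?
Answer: 5/886 ≈ 0.0056433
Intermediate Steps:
D(W) = 3/2 + W² (D(W) = W*W + (W + (W + W))/(W + W) = W² + (W + 2*W)/((2*W)) = W² + (3*W)*(1/(2*W)) = W² + 3/2 = 3/2 + W²)
D(m(-1))/(925 - 482) = (3/2 + (-1)²)/(925 - 482) = (3/2 + 1)/443 = (5/2)*(1/443) = 5/886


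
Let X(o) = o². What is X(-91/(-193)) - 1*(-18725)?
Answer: 697495806/37249 ≈ 18725.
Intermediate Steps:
X(-91/(-193)) - 1*(-18725) = (-91/(-193))² - 1*(-18725) = (-91*(-1/193))² + 18725 = (91/193)² + 18725 = 8281/37249 + 18725 = 697495806/37249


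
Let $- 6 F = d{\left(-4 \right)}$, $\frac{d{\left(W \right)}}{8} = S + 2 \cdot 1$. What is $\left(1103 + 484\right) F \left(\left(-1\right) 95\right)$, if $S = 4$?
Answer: $1206120$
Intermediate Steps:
$d{\left(W \right)} = 48$ ($d{\left(W \right)} = 8 \left(4 + 2 \cdot 1\right) = 8 \left(4 + 2\right) = 8 \cdot 6 = 48$)
$F = -8$ ($F = \left(- \frac{1}{6}\right) 48 = -8$)
$\left(1103 + 484\right) F \left(\left(-1\right) 95\right) = \left(1103 + 484\right) \left(- 8 \left(\left(-1\right) 95\right)\right) = 1587 \left(\left(-8\right) \left(-95\right)\right) = 1587 \cdot 760 = 1206120$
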